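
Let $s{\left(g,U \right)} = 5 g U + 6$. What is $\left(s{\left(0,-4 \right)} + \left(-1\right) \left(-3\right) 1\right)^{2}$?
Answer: $81$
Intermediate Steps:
$s{\left(g,U \right)} = 6 + 5 U g$ ($s{\left(g,U \right)} = 5 U g + 6 = 6 + 5 U g$)
$\left(s{\left(0,-4 \right)} + \left(-1\right) \left(-3\right) 1\right)^{2} = \left(\left(6 + 5 \left(-4\right) 0\right) + \left(-1\right) \left(-3\right) 1\right)^{2} = \left(\left(6 + 0\right) + 3 \cdot 1\right)^{2} = \left(6 + 3\right)^{2} = 9^{2} = 81$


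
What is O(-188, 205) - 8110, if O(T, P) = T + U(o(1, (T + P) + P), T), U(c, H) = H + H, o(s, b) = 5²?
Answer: -8674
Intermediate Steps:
o(s, b) = 25
U(c, H) = 2*H
O(T, P) = 3*T (O(T, P) = T + 2*T = 3*T)
O(-188, 205) - 8110 = 3*(-188) - 8110 = -564 - 8110 = -8674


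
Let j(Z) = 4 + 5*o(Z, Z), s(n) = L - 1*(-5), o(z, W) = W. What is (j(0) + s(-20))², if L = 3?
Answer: 144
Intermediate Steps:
s(n) = 8 (s(n) = 3 - 1*(-5) = 3 + 5 = 8)
j(Z) = 4 + 5*Z
(j(0) + s(-20))² = ((4 + 5*0) + 8)² = ((4 + 0) + 8)² = (4 + 8)² = 12² = 144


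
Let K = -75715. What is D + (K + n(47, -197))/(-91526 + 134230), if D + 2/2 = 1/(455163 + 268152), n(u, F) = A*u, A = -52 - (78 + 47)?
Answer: -45835726883/15444221880 ≈ -2.9678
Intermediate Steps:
A = -177 (A = -52 - 1*125 = -52 - 125 = -177)
n(u, F) = -177*u
D = -723314/723315 (D = -1 + 1/(455163 + 268152) = -1 + 1/723315 = -723314/723315 ≈ -1.0000)
D + (K + n(47, -197))/(-91526 + 134230) = -723314/723315 + (-75715 - 177*47)/(-91526 + 134230) = -723314/723315 + (-75715 - 8319)/42704 = -723314/723315 - 84034*1/42704 = -723314/723315 - 42017/21352 = -45835726883/15444221880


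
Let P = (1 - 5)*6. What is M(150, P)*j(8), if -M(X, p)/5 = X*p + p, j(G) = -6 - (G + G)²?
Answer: -4747440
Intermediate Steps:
j(G) = -6 - 4*G² (j(G) = -6 - (2*G)² = -6 - 4*G²)
P = -24 (P = -4*6 = -24)
M(X, p) = -5*p - 5*X*p (M(X, p) = -5*(X*p + p) = -5*(p + X*p) = -5*p - 5*X*p)
M(150, P)*j(8) = (-5*(-24)*(1 + 150))*(-6 - 4*8²) = (-5*(-24)*151)*(-6 - 4*64) = 18120*(-6 - 256) = 18120*(-262) = -4747440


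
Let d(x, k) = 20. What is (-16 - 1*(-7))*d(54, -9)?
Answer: -180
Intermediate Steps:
(-16 - 1*(-7))*d(54, -9) = (-16 - 1*(-7))*20 = (-16 + 7)*20 = -9*20 = -180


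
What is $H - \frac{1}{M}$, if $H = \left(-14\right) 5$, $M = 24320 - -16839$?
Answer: $- \frac{2881131}{41159} \approx -70.0$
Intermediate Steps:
$M = 41159$ ($M = 24320 + 16839 = 41159$)
$H = -70$
$H - \frac{1}{M} = -70 - \frac{1}{41159} = - \frac{2881131}{41159}$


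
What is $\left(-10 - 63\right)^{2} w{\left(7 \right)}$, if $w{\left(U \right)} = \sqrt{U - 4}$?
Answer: $5329 \sqrt{3} \approx 9230.1$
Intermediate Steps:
$w{\left(U \right)} = \sqrt{-4 + U}$
$\left(-10 - 63\right)^{2} w{\left(7 \right)} = \left(-10 - 63\right)^{2} \sqrt{-4 + 7} = \left(-73\right)^{2} \sqrt{3} = 5329 \sqrt{3}$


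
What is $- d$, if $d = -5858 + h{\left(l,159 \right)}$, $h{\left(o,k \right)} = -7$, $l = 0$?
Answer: $5865$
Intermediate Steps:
$d = -5865$ ($d = -5858 - 7 = -5865$)
$- d = \left(-1\right) \left(-5865\right) = 5865$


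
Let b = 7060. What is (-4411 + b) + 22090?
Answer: 24739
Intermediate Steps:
(-4411 + b) + 22090 = (-4411 + 7060) + 22090 = 2649 + 22090 = 24739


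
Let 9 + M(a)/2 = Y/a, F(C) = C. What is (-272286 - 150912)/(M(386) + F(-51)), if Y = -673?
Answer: 40838607/6995 ≈ 5838.3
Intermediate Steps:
M(a) = -18 - 1346/a (M(a) = -18 + 2*(-673/a) = -18 - 1346/a)
(-272286 - 150912)/(M(386) + F(-51)) = (-272286 - 150912)/((-18 - 1346/386) - 51) = -423198/((-18 - 1346*1/386) - 51) = -423198/((-18 - 673/193) - 51) = -423198/(-4147/193 - 51) = -423198/(-13990/193) = -423198*(-193/13990) = 40838607/6995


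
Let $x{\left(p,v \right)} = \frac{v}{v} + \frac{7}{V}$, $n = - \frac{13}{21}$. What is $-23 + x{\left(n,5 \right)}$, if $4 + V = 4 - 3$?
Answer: $- \frac{73}{3} \approx -24.333$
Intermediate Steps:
$n = - \frac{13}{21}$ ($n = \left(-13\right) \frac{1}{21} = - \frac{13}{21} \approx -0.61905$)
$V = -3$ ($V = -4 + \left(4 - 3\right) = -4 + 1 = -3$)
$x{\left(p,v \right)} = - \frac{4}{3}$ ($x{\left(p,v \right)} = \frac{v}{v} + \frac{7}{-3} = 1 + 7 \left(- \frac{1}{3}\right) = 1 - \frac{7}{3} = - \frac{4}{3}$)
$-23 + x{\left(n,5 \right)} = -23 - \frac{4}{3} = - \frac{73}{3}$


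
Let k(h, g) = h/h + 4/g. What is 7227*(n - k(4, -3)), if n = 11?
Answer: 81906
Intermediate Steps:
k(h, g) = 1 + 4/g
7227*(n - k(4, -3)) = 7227*(11 - (4 - 3)/(-3)) = 7227*(11 - (-1)/3) = 7227*(11 - 1*(-⅓)) = 7227*(11 + ⅓) = 7227*(34/3) = 81906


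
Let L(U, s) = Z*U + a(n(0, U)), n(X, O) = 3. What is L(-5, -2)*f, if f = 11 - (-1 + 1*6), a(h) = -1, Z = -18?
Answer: 534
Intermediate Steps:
L(U, s) = -1 - 18*U (L(U, s) = -18*U - 1 = -1 - 18*U)
f = 6 (f = 11 - (-1 + 6) = 11 - 1*5 = 11 - 5 = 6)
L(-5, -2)*f = (-1 - 18*(-5))*6 = (-1 + 90)*6 = 89*6 = 534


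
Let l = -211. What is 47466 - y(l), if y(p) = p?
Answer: 47677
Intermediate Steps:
47466 - y(l) = 47466 - 1*(-211) = 47466 + 211 = 47677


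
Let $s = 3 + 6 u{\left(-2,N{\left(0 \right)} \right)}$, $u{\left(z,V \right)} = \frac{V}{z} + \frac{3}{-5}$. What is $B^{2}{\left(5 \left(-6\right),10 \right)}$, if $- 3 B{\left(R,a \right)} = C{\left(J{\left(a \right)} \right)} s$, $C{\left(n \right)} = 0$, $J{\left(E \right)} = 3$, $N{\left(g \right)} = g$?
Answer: $0$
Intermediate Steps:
$u{\left(z,V \right)} = - \frac{3}{5} + \frac{V}{z}$ ($u{\left(z,V \right)} = \frac{V}{z} + 3 \left(- \frac{1}{5}\right) = \frac{V}{z} - \frac{3}{5} = - \frac{3}{5} + \frac{V}{z}$)
$s = - \frac{3}{5}$ ($s = 3 + 6 \left(- \frac{3}{5} + \frac{0}{-2}\right) = 3 + 6 \left(- \frac{3}{5} + 0 \left(- \frac{1}{2}\right)\right) = 3 + 6 \left(- \frac{3}{5} + 0\right) = 3 + 6 \left(- \frac{3}{5}\right) = 3 - \frac{18}{5} = - \frac{3}{5} \approx -0.6$)
$B{\left(R,a \right)} = 0$ ($B{\left(R,a \right)} = - \frac{0 \left(- \frac{3}{5}\right)}{3} = \left(- \frac{1}{3}\right) 0 = 0$)
$B^{2}{\left(5 \left(-6\right),10 \right)} = 0^{2} = 0$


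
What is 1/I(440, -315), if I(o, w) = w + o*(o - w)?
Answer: 1/331885 ≈ 3.0131e-6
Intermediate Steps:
1/I(440, -315) = 1/(-315 + 440² - 1*440*(-315)) = 1/(-315 + 193600 + 138600) = 1/331885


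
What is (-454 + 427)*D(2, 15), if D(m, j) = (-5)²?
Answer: -675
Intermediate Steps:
D(m, j) = 25
(-454 + 427)*D(2, 15) = (-454 + 427)*25 = -27*25 = -675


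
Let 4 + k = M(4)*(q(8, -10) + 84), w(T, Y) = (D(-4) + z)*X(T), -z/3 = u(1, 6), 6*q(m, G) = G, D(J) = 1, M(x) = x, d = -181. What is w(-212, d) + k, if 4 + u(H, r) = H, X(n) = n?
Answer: -5384/3 ≈ -1794.7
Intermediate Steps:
u(H, r) = -4 + H
q(m, G) = G/6
z = 9 (z = -3*(-4 + 1) = -3*(-3) = 9)
w(T, Y) = 10*T (w(T, Y) = (1 + 9)*T = 10*T)
k = 976/3 (k = -4 + 4*((1/6)*(-10) + 84) = -4 + 4*(-5/3 + 84) = -4 + 4*(247/3) = -4 + 988/3 = 976/3 ≈ 325.33)
w(-212, d) + k = 10*(-212) + 976/3 = -2120 + 976/3 = -5384/3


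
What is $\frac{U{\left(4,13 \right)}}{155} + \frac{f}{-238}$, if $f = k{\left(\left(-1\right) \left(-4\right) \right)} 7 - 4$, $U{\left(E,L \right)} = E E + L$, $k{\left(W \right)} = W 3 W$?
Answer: $- \frac{22279}{18445} \approx -1.2079$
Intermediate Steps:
$k{\left(W \right)} = 3 W^{2}$ ($k{\left(W \right)} = 3 W W = 3 W^{2}$)
$U{\left(E,L \right)} = L + E^{2}$ ($U{\left(E,L \right)} = E^{2} + L = L + E^{2}$)
$f = 332$ ($f = 3 \left(\left(-1\right) \left(-4\right)\right)^{2} \cdot 7 - 4 = 3 \cdot 4^{2} \cdot 7 - 4 = 3 \cdot 16 \cdot 7 - 4 = 48 \cdot 7 - 4 = 336 - 4 = 332$)
$\frac{U{\left(4,13 \right)}}{155} + \frac{f}{-238} = \frac{13 + 4^{2}}{155} + \frac{332}{-238} = \left(13 + 16\right) \frac{1}{155} + 332 \left(- \frac{1}{238}\right) = 29 \cdot \frac{1}{155} - \frac{166}{119} = \frac{29}{155} - \frac{166}{119} = - \frac{22279}{18445}$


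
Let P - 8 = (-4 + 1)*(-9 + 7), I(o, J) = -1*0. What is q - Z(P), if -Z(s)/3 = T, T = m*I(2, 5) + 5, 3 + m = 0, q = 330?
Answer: 345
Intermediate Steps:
I(o, J) = 0
m = -3 (m = -3 + 0 = -3)
P = 14 (P = 8 + (-4 + 1)*(-9 + 7) = 8 - 3*(-2) = 8 + 6 = 14)
T = 5 (T = -3*0 + 5 = 0 + 5 = 5)
Z(s) = -15 (Z(s) = -3*5 = -15)
q - Z(P) = 330 - 1*(-15) = 330 + 15 = 345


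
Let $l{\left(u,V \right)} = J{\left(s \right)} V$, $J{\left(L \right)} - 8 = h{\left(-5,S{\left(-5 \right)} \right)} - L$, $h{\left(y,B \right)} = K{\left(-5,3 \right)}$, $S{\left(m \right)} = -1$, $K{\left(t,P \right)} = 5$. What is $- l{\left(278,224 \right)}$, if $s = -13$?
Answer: $-5824$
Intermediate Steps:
$h{\left(y,B \right)} = 5$
$J{\left(L \right)} = 13 - L$ ($J{\left(L \right)} = 8 - \left(-5 + L\right) = 13 - L$)
$l{\left(u,V \right)} = 26 V$ ($l{\left(u,V \right)} = \left(13 - -13\right) V = \left(13 + 13\right) V = 26 V$)
$- l{\left(278,224 \right)} = - 26 \cdot 224 = \left(-1\right) 5824 = -5824$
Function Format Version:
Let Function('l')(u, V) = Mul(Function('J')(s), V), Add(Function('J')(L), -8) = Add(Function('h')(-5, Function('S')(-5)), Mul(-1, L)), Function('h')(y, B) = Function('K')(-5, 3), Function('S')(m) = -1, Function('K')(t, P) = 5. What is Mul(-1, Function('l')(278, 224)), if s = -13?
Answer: -5824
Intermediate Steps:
Function('h')(y, B) = 5
Function('J')(L) = Add(13, Mul(-1, L)) (Function('J')(L) = Add(8, Add(5, Mul(-1, L))) = Add(13, Mul(-1, L)))
Function('l')(u, V) = Mul(26, V) (Function('l')(u, V) = Mul(Add(13, Mul(-1, -13)), V) = Mul(Add(13, 13), V) = Mul(26, V))
Mul(-1, Function('l')(278, 224)) = Mul(-1, Mul(26, 224)) = Mul(-1, 5824) = -5824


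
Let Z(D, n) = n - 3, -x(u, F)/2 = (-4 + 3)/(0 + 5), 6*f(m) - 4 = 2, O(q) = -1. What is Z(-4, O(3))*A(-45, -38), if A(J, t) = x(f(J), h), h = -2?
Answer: -8/5 ≈ -1.6000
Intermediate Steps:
f(m) = 1 (f(m) = 2/3 + (1/6)*2 = 2/3 + 1/3 = 1)
x(u, F) = 2/5 (x(u, F) = -2*(-4 + 3)/(0 + 5) = -(-2)/5 = -2*(-1/5) = 2/5)
A(J, t) = 2/5
Z(D, n) = -3 + n
Z(-4, O(3))*A(-45, -38) = (-3 - 1)*(2/5) = -4*2/5 = -8/5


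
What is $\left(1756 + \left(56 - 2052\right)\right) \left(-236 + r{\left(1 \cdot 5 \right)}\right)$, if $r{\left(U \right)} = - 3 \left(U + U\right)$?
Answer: $63840$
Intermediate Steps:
$r{\left(U \right)} = - 6 U$ ($r{\left(U \right)} = - 3 \cdot 2 U = - 6 U$)
$\left(1756 + \left(56 - 2052\right)\right) \left(-236 + r{\left(1 \cdot 5 \right)}\right) = \left(1756 + \left(56 - 2052\right)\right) \left(-236 - 6 \cdot 1 \cdot 5\right) = \left(1756 + \left(56 - 2052\right)\right) \left(-236 - 30\right) = \left(1756 - 1996\right) \left(-236 - 30\right) = \left(-240\right) \left(-266\right) = 63840$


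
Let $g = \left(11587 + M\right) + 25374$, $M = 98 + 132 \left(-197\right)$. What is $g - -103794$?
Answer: $114849$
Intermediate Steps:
$M = -25906$ ($M = 98 - 26004 = -25906$)
$g = 11055$ ($g = \left(11587 - 25906\right) + 25374 = -14319 + 25374 = 11055$)
$g - -103794 = 11055 - -103794 = 11055 + 103794 = 114849$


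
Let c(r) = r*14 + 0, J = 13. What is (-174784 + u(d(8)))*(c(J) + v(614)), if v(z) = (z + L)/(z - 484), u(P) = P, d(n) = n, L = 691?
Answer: -436328284/13 ≈ -3.3564e+7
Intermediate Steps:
c(r) = 14*r (c(r) = 14*r + 0 = 14*r)
v(z) = (691 + z)/(-484 + z) (v(z) = (z + 691)/(z - 484) = (691 + z)/(-484 + z))
(-174784 + u(d(8)))*(c(J) + v(614)) = (-174784 + 8)*(14*13 + (691 + 614)/(-484 + 614)) = -174776*(182 + 1305/130) = -174776*(182 + (1/130)*1305) = -174776*(182 + 261/26) = -174776*4993/26 = -436328284/13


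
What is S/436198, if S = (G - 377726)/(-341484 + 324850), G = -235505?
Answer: 613231/7255717532 ≈ 8.4517e-5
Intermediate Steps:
S = 613231/16634 (S = (-235505 - 377726)/(-341484 + 324850) = -613231/(-16634) = -613231*(-1/16634) = 613231/16634 ≈ 36.866)
S/436198 = (613231/16634)/436198 = (613231/16634)*(1/436198) = 613231/7255717532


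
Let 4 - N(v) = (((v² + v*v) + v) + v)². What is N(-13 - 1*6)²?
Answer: 218885493904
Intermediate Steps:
N(v) = 4 - (2*v + 2*v²)² (N(v) = 4 - (((v² + v*v) + v) + v)² = 4 - (((v² + v²) + v) + v)² = 4 - ((2*v² + v) + v)² = 4 - ((v + 2*v²) + v)² = 4 - (2*v + 2*v²)²)
N(-13 - 1*6)² = (4 - 4*(-13 - 1*6)²*(1 + (-13 - 1*6))²)² = (4 - 4*(-13 - 6)²*(1 + (-13 - 6))²)² = (4 - 4*(-19)²*(1 - 19)²)² = (4 - 4*361*(-18)²)² = (4 - 4*361*324)² = (4 - 467856)² = (-467852)² = 218885493904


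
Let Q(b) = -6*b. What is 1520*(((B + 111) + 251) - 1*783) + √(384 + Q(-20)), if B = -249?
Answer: -1018400 + 6*√14 ≈ -1.0184e+6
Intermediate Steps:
1520*(((B + 111) + 251) - 1*783) + √(384 + Q(-20)) = 1520*(((-249 + 111) + 251) - 1*783) + √(384 - 6*(-20)) = 1520*((-138 + 251) - 783) + √(384 + 120) = 1520*(113 - 783) + √504 = 1520*(-670) + 6*√14 = -1018400 + 6*√14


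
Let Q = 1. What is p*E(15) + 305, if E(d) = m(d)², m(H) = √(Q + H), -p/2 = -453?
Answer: 14801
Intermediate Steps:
p = 906 (p = -2*(-453) = 906)
m(H) = √(1 + H)
E(d) = 1 + d (E(d) = (√(1 + d))² = 1 + d)
p*E(15) + 305 = 906*(1 + 15) + 305 = 906*16 + 305 = 14496 + 305 = 14801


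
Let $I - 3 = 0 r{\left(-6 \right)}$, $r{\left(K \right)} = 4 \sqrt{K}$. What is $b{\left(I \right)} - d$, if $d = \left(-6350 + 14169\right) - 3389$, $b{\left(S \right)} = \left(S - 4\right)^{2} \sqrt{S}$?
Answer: $-4430 + \sqrt{3} \approx -4428.3$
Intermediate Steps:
$I = 3$ ($I = 3 + 0 \cdot 4 \sqrt{-6} = 3 + 0 \cdot 4 i \sqrt{6} = 3 + 0 = 3$)
$b{\left(S \right)} = \sqrt{S} \left(-4 + S\right)^{2}$ ($b{\left(S \right)} = \left(-4 + S\right)^{2} \sqrt{S} = \sqrt{S} \left(-4 + S\right)^{2}$)
$d = 4430$ ($d = 7819 - 3389 = 4430$)
$b{\left(I \right)} - d = \sqrt{3} \left(-4 + 3\right)^{2} - 4430 = \sqrt{3} \left(-1\right)^{2} - 4430 = \sqrt{3} \cdot 1 - 4430 = \sqrt{3} - 4430 = -4430 + \sqrt{3}$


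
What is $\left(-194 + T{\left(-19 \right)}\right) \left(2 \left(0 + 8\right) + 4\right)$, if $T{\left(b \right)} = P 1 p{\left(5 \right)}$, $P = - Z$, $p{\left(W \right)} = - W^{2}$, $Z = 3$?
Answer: $-2380$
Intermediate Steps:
$P = -3$ ($P = \left(-1\right) 3 = -3$)
$T{\left(b \right)} = 75$ ($T{\left(b \right)} = \left(-3\right) 1 \left(- 5^{2}\right) = - 3 \left(\left(-1\right) 25\right) = \left(-3\right) \left(-25\right) = 75$)
$\left(-194 + T{\left(-19 \right)}\right) \left(2 \left(0 + 8\right) + 4\right) = \left(-194 + 75\right) \left(2 \left(0 + 8\right) + 4\right) = - 119 \left(2 \cdot 8 + 4\right) = - 119 \left(16 + 4\right) = \left(-119\right) 20 = -2380$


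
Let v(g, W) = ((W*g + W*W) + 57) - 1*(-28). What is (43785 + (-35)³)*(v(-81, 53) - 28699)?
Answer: -27389180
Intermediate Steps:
v(g, W) = 85 + W² + W*g (v(g, W) = ((W*g + W²) + 57) + 28 = ((W² + W*g) + 57) + 28 = (57 + W² + W*g) + 28 = 85 + W² + W*g)
(43785 + (-35)³)*(v(-81, 53) - 28699) = (43785 + (-35)³)*((85 + 53² + 53*(-81)) - 28699) = (43785 - 42875)*((85 + 2809 - 4293) - 28699) = 910*(-1399 - 28699) = 910*(-30098) = -27389180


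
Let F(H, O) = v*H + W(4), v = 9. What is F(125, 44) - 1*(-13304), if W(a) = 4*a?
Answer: 14445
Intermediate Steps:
F(H, O) = 16 + 9*H (F(H, O) = 9*H + 4*4 = 9*H + 16 = 16 + 9*H)
F(125, 44) - 1*(-13304) = (16 + 9*125) - 1*(-13304) = (16 + 1125) + 13304 = 1141 + 13304 = 14445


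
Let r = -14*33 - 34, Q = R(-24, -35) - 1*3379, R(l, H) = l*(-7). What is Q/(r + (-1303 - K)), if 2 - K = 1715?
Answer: 3211/86 ≈ 37.337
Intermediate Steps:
R(l, H) = -7*l
K = -1713 (K = 2 - 1*1715 = 2 - 1715 = -1713)
Q = -3211 (Q = -7*(-24) - 1*3379 = 168 - 3379 = -3211)
r = -496 (r = -462 - 34 = -496)
Q/(r + (-1303 - K)) = -3211/(-496 + (-1303 - 1*(-1713))) = -3211/(-496 + (-1303 + 1713)) = -3211/(-496 + 410) = -3211/(-86) = -3211*(-1/86) = 3211/86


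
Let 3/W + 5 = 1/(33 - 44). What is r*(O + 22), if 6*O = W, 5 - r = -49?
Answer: 66231/56 ≈ 1182.7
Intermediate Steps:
r = 54 (r = 5 - 1*(-49) = 5 + 49 = 54)
W = -33/56 (W = 3/(-5 + 1/(33 - 44)) = 3/(-5 + 1/(-11)) = 3/(-5 - 1/11) = 3/(-56/11) = 3*(-11/56) = -33/56 ≈ -0.58929)
O = -11/112 (O = (⅙)*(-33/56) = -11/112 ≈ -0.098214)
r*(O + 22) = 54*(-11/112 + 22) = 54*(2453/112) = 66231/56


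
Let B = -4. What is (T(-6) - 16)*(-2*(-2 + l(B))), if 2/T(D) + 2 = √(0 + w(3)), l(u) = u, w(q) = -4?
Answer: -198 - 6*I ≈ -198.0 - 6.0*I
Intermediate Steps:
T(D) = (-2 - 2*I)/4 (T(D) = 2/(-2 + √(0 - 4)) = 2/(-2 + √(-4)) = 2/(-2 + 2*I) = 2*((-2 - 2*I)/8) = (-2 - 2*I)/4)
(T(-6) - 16)*(-2*(-2 + l(B))) = ((-½ - I/2) - 16)*(-2*(-2 - 4)) = (-33/2 - I/2)*(-2*(-6)) = (-33/2 - I/2)*12 = -198 - 6*I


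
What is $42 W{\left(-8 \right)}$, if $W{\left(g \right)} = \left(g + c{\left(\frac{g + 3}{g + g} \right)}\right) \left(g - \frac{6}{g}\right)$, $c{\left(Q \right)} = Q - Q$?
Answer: $2436$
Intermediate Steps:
$c{\left(Q \right)} = 0$
$W{\left(g \right)} = g \left(g - \frac{6}{g}\right)$ ($W{\left(g \right)} = \left(g + 0\right) \left(g - \frac{6}{g}\right) = g \left(g - \frac{6}{g}\right)$)
$42 W{\left(-8 \right)} = 42 \left(-6 + \left(-8\right)^{2}\right) = 42 \left(-6 + 64\right) = 42 \cdot 58 = 2436$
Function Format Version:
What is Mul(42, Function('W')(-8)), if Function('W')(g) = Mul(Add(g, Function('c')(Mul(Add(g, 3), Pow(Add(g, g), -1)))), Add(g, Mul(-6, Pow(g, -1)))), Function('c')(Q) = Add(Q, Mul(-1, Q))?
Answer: 2436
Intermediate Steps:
Function('c')(Q) = 0
Function('W')(g) = Mul(g, Add(g, Mul(-6, Pow(g, -1)))) (Function('W')(g) = Mul(Add(g, 0), Add(g, Mul(-6, Pow(g, -1)))) = Mul(g, Add(g, Mul(-6, Pow(g, -1)))))
Mul(42, Function('W')(-8)) = Mul(42, Add(-6, Pow(-8, 2))) = Mul(42, Add(-6, 64)) = Mul(42, 58) = 2436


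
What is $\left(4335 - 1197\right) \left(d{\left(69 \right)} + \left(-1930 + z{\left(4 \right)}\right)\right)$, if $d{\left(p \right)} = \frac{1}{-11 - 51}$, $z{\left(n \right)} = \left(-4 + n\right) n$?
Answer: $- \frac{187748109}{31} \approx -6.0564 \cdot 10^{6}$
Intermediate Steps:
$z{\left(n \right)} = n \left(-4 + n\right)$
$d{\left(p \right)} = - \frac{1}{62}$ ($d{\left(p \right)} = \frac{1}{-62} = - \frac{1}{62}$)
$\left(4335 - 1197\right) \left(d{\left(69 \right)} + \left(-1930 + z{\left(4 \right)}\right)\right) = \left(4335 - 1197\right) \left(- \frac{1}{62} - \left(1930 - 4 \left(-4 + 4\right)\right)\right) = 3138 \left(- \frac{1}{62} + \left(-1930 + 4 \cdot 0\right)\right) = 3138 \left(- \frac{1}{62} + \left(-1930 + 0\right)\right) = 3138 \left(- \frac{1}{62} - 1930\right) = 3138 \left(- \frac{119661}{62}\right) = - \frac{187748109}{31}$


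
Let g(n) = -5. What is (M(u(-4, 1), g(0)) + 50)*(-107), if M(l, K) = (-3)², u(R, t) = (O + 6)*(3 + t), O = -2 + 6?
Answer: -6313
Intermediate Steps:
O = 4
u(R, t) = 30 + 10*t (u(R, t) = (4 + 6)*(3 + t) = 10*(3 + t) = 30 + 10*t)
M(l, K) = 9
(M(u(-4, 1), g(0)) + 50)*(-107) = (9 + 50)*(-107) = 59*(-107) = -6313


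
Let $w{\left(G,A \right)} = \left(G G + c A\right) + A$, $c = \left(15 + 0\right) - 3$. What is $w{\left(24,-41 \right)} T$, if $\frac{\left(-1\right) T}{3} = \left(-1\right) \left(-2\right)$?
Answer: $-258$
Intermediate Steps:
$c = 12$ ($c = 15 - 3 = 12$)
$T = -6$ ($T = - 3 \left(\left(-1\right) \left(-2\right)\right) = \left(-3\right) 2 = -6$)
$w{\left(G,A \right)} = G^{2} + 13 A$ ($w{\left(G,A \right)} = \left(G G + 12 A\right) + A = \left(G^{2} + 12 A\right) + A = G^{2} + 13 A$)
$w{\left(24,-41 \right)} T = \left(24^{2} + 13 \left(-41\right)\right) \left(-6\right) = \left(576 - 533\right) \left(-6\right) = 43 \left(-6\right) = -258$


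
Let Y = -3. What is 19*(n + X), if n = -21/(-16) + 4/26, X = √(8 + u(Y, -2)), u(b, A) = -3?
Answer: 5795/208 + 19*√5 ≈ 70.346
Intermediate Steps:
X = √5 (X = √(8 - 3) = √5 ≈ 2.2361)
n = 305/208 (n = -21*(-1/16) + 4*(1/26) = 21/16 + 2/13 = 305/208 ≈ 1.4663)
19*(n + X) = 19*(305/208 + √5) = 5795/208 + 19*√5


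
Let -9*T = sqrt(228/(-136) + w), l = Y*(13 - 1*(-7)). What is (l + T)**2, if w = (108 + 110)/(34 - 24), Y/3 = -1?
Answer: (91800 + sqrt(581570))**2/2340900 ≈ 3660.1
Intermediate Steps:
Y = -3 (Y = 3*(-1) = -3)
w = 109/5 (w = 218/10 = 218*(1/10) = 109/5 ≈ 21.800)
l = -60 (l = -3*(13 - 1*(-7)) = -3*(13 + 7) = -3*20 = -60)
T = -sqrt(581570)/1530 (T = -sqrt(228/(-136) + 109/5)/9 = -sqrt(228*(-1/136) + 109/5)/9 = -sqrt(-57/34 + 109/5)/9 = -sqrt(581570)/1530 ≈ -0.49844)
(l + T)**2 = (-60 - sqrt(581570)/1530)**2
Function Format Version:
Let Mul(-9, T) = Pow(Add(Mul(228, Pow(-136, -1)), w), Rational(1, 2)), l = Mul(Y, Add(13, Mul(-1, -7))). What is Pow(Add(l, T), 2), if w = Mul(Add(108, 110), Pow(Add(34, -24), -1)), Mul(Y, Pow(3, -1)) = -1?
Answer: Mul(Rational(1, 2340900), Pow(Add(91800, Pow(581570, Rational(1, 2))), 2)) ≈ 3660.1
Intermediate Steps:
Y = -3 (Y = Mul(3, -1) = -3)
w = Rational(109, 5) (w = Mul(218, Pow(10, -1)) = Mul(218, Rational(1, 10)) = Rational(109, 5) ≈ 21.800)
l = -60 (l = Mul(-3, Add(13, Mul(-1, -7))) = Mul(-3, Add(13, 7)) = Mul(-3, 20) = -60)
T = Mul(Rational(-1, 1530), Pow(581570, Rational(1, 2))) (T = Mul(Rational(-1, 9), Pow(Add(Mul(228, Pow(-136, -1)), Rational(109, 5)), Rational(1, 2))) = Mul(Rational(-1, 9), Pow(Add(Mul(228, Rational(-1, 136)), Rational(109, 5)), Rational(1, 2))) = Mul(Rational(-1, 9), Pow(Add(Rational(-57, 34), Rational(109, 5)), Rational(1, 2))) = Mul(Rational(-1, 9), Pow(Rational(3421, 170), Rational(1, 2))) = Mul(Rational(-1, 9), Mul(Rational(1, 170), Pow(581570, Rational(1, 2)))) = Mul(Rational(-1, 1530), Pow(581570, Rational(1, 2))) ≈ -0.49844)
Pow(Add(l, T), 2) = Pow(Add(-60, Mul(Rational(-1, 1530), Pow(581570, Rational(1, 2)))), 2)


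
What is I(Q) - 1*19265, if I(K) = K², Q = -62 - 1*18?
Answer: -12865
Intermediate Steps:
Q = -80 (Q = -62 - 18 = -80)
I(Q) - 1*19265 = (-80)² - 1*19265 = 6400 - 19265 = -12865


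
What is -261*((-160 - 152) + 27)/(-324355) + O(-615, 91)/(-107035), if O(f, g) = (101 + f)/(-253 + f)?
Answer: -691100779477/3013464888490 ≈ -0.22934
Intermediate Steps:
O(f, g) = (101 + f)/(-253 + f)
-261*((-160 - 152) + 27)/(-324355) + O(-615, 91)/(-107035) = -261*((-160 - 152) + 27)/(-324355) + ((101 - 615)/(-253 - 615))/(-107035) = -261*(-312 + 27)*(-1/324355) + (-514/(-868))*(-1/107035) = -261*(-285)*(-1/324355) - 1/868*(-514)*(-1/107035) = 74385*(-1/324355) + (257/434)*(-1/107035) = -14877/64871 - 257/46453190 = -691100779477/3013464888490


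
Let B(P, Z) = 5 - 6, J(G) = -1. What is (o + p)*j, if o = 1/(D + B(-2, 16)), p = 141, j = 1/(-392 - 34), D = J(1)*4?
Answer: -352/1065 ≈ -0.33052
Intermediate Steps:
B(P, Z) = -1
D = -4 (D = -1*4 = -4)
j = -1/426 (j = 1/(-426) = -1/426 ≈ -0.0023474)
o = -⅕ (o = 1/(-4 - 1) = 1/(-5) = -⅕ ≈ -0.20000)
(o + p)*j = (-⅕ + 141)*(-1/426) = (704/5)*(-1/426) = -352/1065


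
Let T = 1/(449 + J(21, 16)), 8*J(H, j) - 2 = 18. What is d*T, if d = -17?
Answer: -34/903 ≈ -0.037652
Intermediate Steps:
J(H, j) = 5/2 (J(H, j) = 1/4 + (1/8)*18 = 1/4 + 9/4 = 5/2)
T = 2/903 (T = 1/(449 + 5/2) = 1/(903/2) = 2/903 ≈ 0.0022148)
d*T = -17*2/903 = -34/903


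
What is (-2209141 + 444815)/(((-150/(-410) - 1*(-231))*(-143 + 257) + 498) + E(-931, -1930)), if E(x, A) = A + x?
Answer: -72337366/984521 ≈ -73.475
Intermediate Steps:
(-2209141 + 444815)/(((-150/(-410) - 1*(-231))*(-143 + 257) + 498) + E(-931, -1930)) = (-2209141 + 444815)/(((-150/(-410) - 1*(-231))*(-143 + 257) + 498) + (-1930 - 931)) = -1764326/(((-150*(-1/410) + 231)*114 + 498) - 2861) = -1764326/(((15/41 + 231)*114 + 498) - 2861) = -1764326/(((9486/41)*114 + 498) - 2861) = -1764326/((1081404/41 + 498) - 2861) = -1764326/(1101822/41 - 2861) = -1764326/984521/41 = -1764326*41/984521 = -72337366/984521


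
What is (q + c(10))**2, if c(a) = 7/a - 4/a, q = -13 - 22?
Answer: 120409/100 ≈ 1204.1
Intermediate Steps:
q = -35
c(a) = 3/a
(q + c(10))**2 = (-35 + 3/10)**2 = (-347/10)**2 = 120409/100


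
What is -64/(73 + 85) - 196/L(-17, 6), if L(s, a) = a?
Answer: -7838/237 ≈ -33.072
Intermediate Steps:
-64/(73 + 85) - 196/L(-17, 6) = -64/(73 + 85) - 196/6 = -64/158 - 196*⅙ = -64*1/158 - 98/3 = -32/79 - 98/3 = -7838/237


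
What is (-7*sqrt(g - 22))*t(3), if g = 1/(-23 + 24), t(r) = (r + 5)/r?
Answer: -56*I*sqrt(21)/3 ≈ -85.541*I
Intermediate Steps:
t(r) = (5 + r)/r
g = 1 (g = 1/1 = 1)
(-7*sqrt(g - 22))*t(3) = (-7*sqrt(1 - 22))*((5 + 3)/3) = (-7*I*sqrt(21))*((1/3)*8) = -7*I*sqrt(21)*(8/3) = -56*I*sqrt(21)/3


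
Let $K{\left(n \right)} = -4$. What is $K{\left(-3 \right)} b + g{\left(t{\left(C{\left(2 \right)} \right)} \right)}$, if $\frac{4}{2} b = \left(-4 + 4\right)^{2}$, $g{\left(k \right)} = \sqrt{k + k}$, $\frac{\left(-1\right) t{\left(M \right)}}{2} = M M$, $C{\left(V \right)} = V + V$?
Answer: $8 i \approx 8.0 i$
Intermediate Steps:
$C{\left(V \right)} = 2 V$
$t{\left(M \right)} = - 2 M^{2}$ ($t{\left(M \right)} = - 2 M M = - 2 M^{2}$)
$g{\left(k \right)} = \sqrt{2} \sqrt{k}$ ($g{\left(k \right)} = \sqrt{2 k} = \sqrt{2} \sqrt{k}$)
$b = 0$ ($b = \frac{\left(-4 + 4\right)^{2}}{2} = \frac{0^{2}}{2} = \frac{1}{2} \cdot 0 = 0$)
$K{\left(-3 \right)} b + g{\left(t{\left(C{\left(2 \right)} \right)} \right)} = \left(-4\right) 0 + \sqrt{2} \sqrt{- 2 \left(2 \cdot 2\right)^{2}} = 0 + \sqrt{2} \sqrt{- 2 \cdot 4^{2}} = 0 + \sqrt{2} \sqrt{\left(-2\right) 16} = 0 + \sqrt{2} \sqrt{-32} = 0 + \sqrt{2} \cdot 4 i \sqrt{2} = 0 + 8 i = 8 i$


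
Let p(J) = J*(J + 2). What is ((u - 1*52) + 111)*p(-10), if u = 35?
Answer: 7520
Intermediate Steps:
p(J) = J*(2 + J)
((u - 1*52) + 111)*p(-10) = ((35 - 1*52) + 111)*(-10*(2 - 10)) = ((35 - 52) + 111)*(-10*(-8)) = (-17 + 111)*80 = 94*80 = 7520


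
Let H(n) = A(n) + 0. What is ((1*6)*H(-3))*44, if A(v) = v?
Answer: -792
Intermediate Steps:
H(n) = n (H(n) = n + 0 = n)
((1*6)*H(-3))*44 = ((1*6)*(-3))*44 = (6*(-3))*44 = -18*44 = -792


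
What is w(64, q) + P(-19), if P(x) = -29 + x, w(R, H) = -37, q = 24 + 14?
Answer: -85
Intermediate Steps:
q = 38
w(64, q) + P(-19) = -37 + (-29 - 19) = -37 - 48 = -85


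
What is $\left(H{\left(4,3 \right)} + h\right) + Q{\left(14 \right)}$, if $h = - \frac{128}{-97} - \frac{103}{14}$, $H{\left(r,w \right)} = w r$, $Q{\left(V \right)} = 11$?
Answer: $\frac{23035}{1358} \approx 16.962$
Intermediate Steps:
$H{\left(r,w \right)} = r w$
$h = - \frac{8199}{1358}$ ($h = \left(-128\right) \left(- \frac{1}{97}\right) - \frac{103}{14} = \frac{128}{97} - \frac{103}{14} = - \frac{8199}{1358} \approx -6.0376$)
$\left(H{\left(4,3 \right)} + h\right) + Q{\left(14 \right)} = \left(4 \cdot 3 - \frac{8199}{1358}\right) + 11 = \left(12 - \frac{8199}{1358}\right) + 11 = \frac{8097}{1358} + 11 = \frac{23035}{1358}$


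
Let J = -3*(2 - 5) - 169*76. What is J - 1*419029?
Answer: -431864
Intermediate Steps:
J = -12835 (J = -3*(-3) - 12844 = 9 - 12844 = -12835)
J - 1*419029 = -12835 - 1*419029 = -12835 - 419029 = -431864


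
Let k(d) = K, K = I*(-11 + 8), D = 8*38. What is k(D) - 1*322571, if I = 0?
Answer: -322571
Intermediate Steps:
D = 304
K = 0 (K = 0*(-11 + 8) = 0*(-3) = 0)
k(d) = 0
k(D) - 1*322571 = 0 - 1*322571 = 0 - 322571 = -322571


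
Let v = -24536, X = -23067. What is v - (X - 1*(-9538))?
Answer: -11007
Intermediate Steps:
v - (X - 1*(-9538)) = -24536 - (-23067 - 1*(-9538)) = -24536 - (-23067 + 9538) = -24536 - 1*(-13529) = -24536 + 13529 = -11007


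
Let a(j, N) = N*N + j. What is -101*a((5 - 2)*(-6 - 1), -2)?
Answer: 1717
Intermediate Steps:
a(j, N) = j + N² (a(j, N) = N² + j = j + N²)
-101*a((5 - 2)*(-6 - 1), -2) = -101*((5 - 2)*(-6 - 1) + (-2)²) = -101*(3*(-7) + 4) = -101*(-21 + 4) = -101*(-17) = 1717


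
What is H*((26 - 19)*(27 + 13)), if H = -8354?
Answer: -2339120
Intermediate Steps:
H*((26 - 19)*(27 + 13)) = -8354*(26 - 19)*(27 + 13) = -58478*40 = -8354*280 = -2339120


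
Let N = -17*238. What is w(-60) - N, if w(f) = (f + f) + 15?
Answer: 3941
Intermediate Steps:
w(f) = 15 + 2*f (w(f) = 2*f + 15 = 15 + 2*f)
N = -4046
w(-60) - N = (15 + 2*(-60)) - 1*(-4046) = (15 - 120) + 4046 = -105 + 4046 = 3941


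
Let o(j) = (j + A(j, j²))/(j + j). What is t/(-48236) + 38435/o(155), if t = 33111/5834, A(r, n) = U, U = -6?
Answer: 3352943921702861/41929914776 ≈ 79965.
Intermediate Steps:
A(r, n) = -6
t = 33111/5834 (t = 33111*(1/5834) = 33111/5834 ≈ 5.6755)
o(j) = (-6 + j)/(2*j) (o(j) = (j - 6)/(j + j) = (-6 + j)/((2*j)) = (-6 + j)*(1/(2*j)) = (-6 + j)/(2*j))
t/(-48236) + 38435/o(155) = (33111/5834)/(-48236) + 38435/(((½)*(-6 + 155)/155)) = (33111/5834)*(-1/48236) + 38435/(((½)*(1/155)*149)) = -33111/281408824 + 38435/(149/310) = -33111/281408824 + 38435*(310/149) = -33111/281408824 + 11914850/149 = 3352943921702861/41929914776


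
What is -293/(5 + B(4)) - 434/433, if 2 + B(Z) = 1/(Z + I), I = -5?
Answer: -127737/866 ≈ -147.50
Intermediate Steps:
B(Z) = -2 + 1/(-5 + Z) (B(Z) = -2 + 1/(Z - 5) = -2 + 1/(-5 + Z))
-293/(5 + B(4)) - 434/433 = -293/(5 + (11 - 2*4)/(-5 + 4)) - 434/433 = -293/(5 + (11 - 8)/(-1)) - 434*1/433 = -293/(5 - 1*3) - 434/433 = -293/(5 - 3) - 434/433 = -293/(2*1) - 434/433 = -293/2 - 434/433 = -127737/866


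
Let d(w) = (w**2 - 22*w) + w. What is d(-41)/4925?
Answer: 2542/4925 ≈ 0.51614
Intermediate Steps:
d(w) = w**2 - 21*w
d(-41)/4925 = -41*(-21 - 41)/4925 = -41*(-62)*(1/4925) = 2542*(1/4925) = 2542/4925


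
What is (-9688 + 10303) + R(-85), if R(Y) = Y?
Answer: 530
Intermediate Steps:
(-9688 + 10303) + R(-85) = (-9688 + 10303) - 85 = 615 - 85 = 530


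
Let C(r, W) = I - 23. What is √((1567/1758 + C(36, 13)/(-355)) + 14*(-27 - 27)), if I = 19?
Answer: I*√294101615537070/624090 ≈ 27.479*I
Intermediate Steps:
C(r, W) = -4 (C(r, W) = 19 - 23 = -4)
√((1567/1758 + C(36, 13)/(-355)) + 14*(-27 - 27)) = √((1567/1758 - 4/(-355)) + 14*(-27 - 27)) = √((1567*(1/1758) - 4*(-1/355)) + 14*(-54)) = √((1567/1758 + 4/355) - 756) = √(563317/624090 - 756) = √(-471248723/624090) = I*√294101615537070/624090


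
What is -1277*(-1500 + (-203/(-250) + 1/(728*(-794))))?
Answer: 138327615252929/72254000 ≈ 1.9145e+6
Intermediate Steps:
-1277*(-1500 + (-203/(-250) + 1/(728*(-794)))) = -1277*(-1500 + (-203*(-1/250) + (1/728)*(-1/794))) = -1277*(-1500 + (203/250 - 1/578032)) = -1277*(-1500 + 58670123/72254000) = -1277*(-108322329877/72254000) = 138327615252929/72254000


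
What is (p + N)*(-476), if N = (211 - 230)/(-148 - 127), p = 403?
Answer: -52761744/275 ≈ -1.9186e+5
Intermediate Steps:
N = 19/275 (N = -19/(-275) = -19*(-1/275) = 19/275 ≈ 0.069091)
(p + N)*(-476) = (403 + 19/275)*(-476) = (110844/275)*(-476) = -52761744/275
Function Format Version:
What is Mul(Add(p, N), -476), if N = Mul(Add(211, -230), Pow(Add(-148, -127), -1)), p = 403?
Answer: Rational(-52761744, 275) ≈ -1.9186e+5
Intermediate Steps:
N = Rational(19, 275) (N = Mul(-19, Pow(-275, -1)) = Mul(-19, Rational(-1, 275)) = Rational(19, 275) ≈ 0.069091)
Mul(Add(p, N), -476) = Mul(Add(403, Rational(19, 275)), -476) = Mul(Rational(110844, 275), -476) = Rational(-52761744, 275)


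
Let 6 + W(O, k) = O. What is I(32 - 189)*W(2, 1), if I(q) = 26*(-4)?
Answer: 416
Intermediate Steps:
I(q) = -104
W(O, k) = -6 + O
I(32 - 189)*W(2, 1) = -104*(-6 + 2) = -104*(-4) = 416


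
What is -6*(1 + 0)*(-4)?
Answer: 24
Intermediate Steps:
-6*(1 + 0)*(-4) = -6*1*(-4) = -6*(-4) = 24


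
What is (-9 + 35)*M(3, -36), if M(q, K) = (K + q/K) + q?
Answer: -5161/6 ≈ -860.17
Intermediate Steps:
M(q, K) = K + q + q/K
(-9 + 35)*M(3, -36) = (-9 + 35)*(-36 + 3 + 3/(-36)) = 26*(-36 + 3 + 3*(-1/36)) = 26*(-36 + 3 - 1/12) = 26*(-397/12) = -5161/6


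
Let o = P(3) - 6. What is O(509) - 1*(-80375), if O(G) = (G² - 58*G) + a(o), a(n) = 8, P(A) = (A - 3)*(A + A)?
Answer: 309942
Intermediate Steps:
P(A) = 2*A*(-3 + A) (P(A) = (-3 + A)*(2*A) = 2*A*(-3 + A))
o = -6 (o = 2*3*(-3 + 3) - 6 = 2*3*0 - 6 = 0 - 6 = -6)
O(G) = 8 + G² - 58*G (O(G) = (G² - 58*G) + 8 = 8 + G² - 58*G)
O(509) - 1*(-80375) = (8 + 509² - 58*509) - 1*(-80375) = (8 + 259081 - 29522) + 80375 = 229567 + 80375 = 309942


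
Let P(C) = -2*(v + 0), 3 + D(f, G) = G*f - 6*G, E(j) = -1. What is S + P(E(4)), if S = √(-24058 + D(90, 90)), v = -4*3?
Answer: 24 + I*√16501 ≈ 24.0 + 128.46*I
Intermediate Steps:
v = -12
D(f, G) = -3 - 6*G + G*f (D(f, G) = -3 + (G*f - 6*G) = -3 + (-6*G + G*f) = -3 - 6*G + G*f)
P(C) = 24 (P(C) = -2*(-12 + 0) = -2*(-12) = 24)
S = I*√16501 (S = √(-24058 + (-3 - 6*90 + 90*90)) = √(-24058 + (-3 - 540 + 8100)) = √(-24058 + 7557) = √(-16501) = I*√16501 ≈ 128.46*I)
S + P(E(4)) = I*√16501 + 24 = 24 + I*√16501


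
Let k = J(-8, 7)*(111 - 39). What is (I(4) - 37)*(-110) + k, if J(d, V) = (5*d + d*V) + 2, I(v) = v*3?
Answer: -4018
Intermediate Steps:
I(v) = 3*v
J(d, V) = 2 + 5*d + V*d (J(d, V) = (5*d + V*d) + 2 = 2 + 5*d + V*d)
k = -6768 (k = (2 + 5*(-8) + 7*(-8))*(111 - 39) = (2 - 40 - 56)*72 = -94*72 = -6768)
(I(4) - 37)*(-110) + k = (3*4 - 37)*(-110) - 6768 = (12 - 37)*(-110) - 6768 = -25*(-110) - 6768 = 2750 - 6768 = -4018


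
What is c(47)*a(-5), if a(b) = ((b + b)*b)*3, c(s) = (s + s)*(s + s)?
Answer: 1325400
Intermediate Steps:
c(s) = 4*s**2 (c(s) = (2*s)*(2*s) = 4*s**2)
a(b) = 6*b**2 (a(b) = ((2*b)*b)*3 = (2*b**2)*3 = 6*b**2)
c(47)*a(-5) = (4*47**2)*(6*(-5)**2) = (4*2209)*(6*25) = 8836*150 = 1325400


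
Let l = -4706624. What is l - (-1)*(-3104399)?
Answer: -7811023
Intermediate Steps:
l - (-1)*(-3104399) = -4706624 - (-1)*(-3104399) = -4706624 - 1*3104399 = -4706624 - 3104399 = -7811023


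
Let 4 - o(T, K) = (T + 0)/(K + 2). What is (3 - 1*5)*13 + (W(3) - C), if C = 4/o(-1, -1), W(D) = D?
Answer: -119/5 ≈ -23.800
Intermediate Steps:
o(T, K) = 4 - T/(2 + K) (o(T, K) = 4 - (T + 0)/(K + 2) = 4 - T/(2 + K))
C = ⅘ (C = 4/(((8 - 1*(-1) + 4*(-1))/(2 - 1))) = 4/(((8 + 1 - 4)/1)) = 4/((1*5)) = 4/5 = 4*(⅕) = ⅘ ≈ 0.80000)
(3 - 1*5)*13 + (W(3) - C) = (3 - 1*5)*13 + (3 - 1*⅘) = (3 - 5)*13 + (3 - ⅘) = -2*13 + 11/5 = -26 + 11/5 = -119/5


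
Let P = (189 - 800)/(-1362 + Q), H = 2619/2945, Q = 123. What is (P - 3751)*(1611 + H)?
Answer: -7352931640764/1216285 ≈ -6.0454e+6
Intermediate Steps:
H = 2619/2945 (H = 2619*(1/2945) = 2619/2945 ≈ 0.88930)
P = 611/1239 (P = (189 - 800)/(-1362 + 123) = -611/(-1239) = -611*(-1/1239) = 611/1239 ≈ 0.49314)
(P - 3751)*(1611 + H) = (611/1239 - 3751)*(1611 + 2619/2945) = -4646878/1239*4747014/2945 = -7352931640764/1216285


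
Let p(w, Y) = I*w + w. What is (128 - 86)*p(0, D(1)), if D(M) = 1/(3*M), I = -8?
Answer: 0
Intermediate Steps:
D(M) = 1/(3*M)
p(w, Y) = -7*w (p(w, Y) = -8*w + w = -7*w)
(128 - 86)*p(0, D(1)) = (128 - 86)*(-7*0) = 42*0 = 0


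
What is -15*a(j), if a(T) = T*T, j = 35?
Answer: -18375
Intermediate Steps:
a(T) = T²
-15*a(j) = -15*35² = -15*1225 = -18375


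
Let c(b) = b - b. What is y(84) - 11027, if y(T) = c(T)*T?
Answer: -11027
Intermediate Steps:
c(b) = 0
y(T) = 0 (y(T) = 0*T = 0)
y(84) - 11027 = 0 - 11027 = -11027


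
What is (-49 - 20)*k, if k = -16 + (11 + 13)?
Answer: -552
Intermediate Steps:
k = 8 (k = -16 + 24 = 8)
(-49 - 20)*k = (-49 - 20)*8 = -69*8 = -552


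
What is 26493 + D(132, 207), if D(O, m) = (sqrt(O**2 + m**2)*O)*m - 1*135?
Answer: 26358 + 81972*sqrt(6697) ≈ 6.7346e+6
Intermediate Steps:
D(O, m) = -135 + O*m*sqrt(O**2 + m**2) (D(O, m) = (O*sqrt(O**2 + m**2))*m - 135 = O*m*sqrt(O**2 + m**2) - 135 = -135 + O*m*sqrt(O**2 + m**2))
26493 + D(132, 207) = 26493 + (-135 + 132*207*sqrt(132**2 + 207**2)) = 26493 + (-135 + 132*207*sqrt(17424 + 42849)) = 26493 + (-135 + 132*207*sqrt(60273)) = 26493 + (-135 + 132*207*(3*sqrt(6697))) = 26493 + (-135 + 81972*sqrt(6697)) = 26358 + 81972*sqrt(6697)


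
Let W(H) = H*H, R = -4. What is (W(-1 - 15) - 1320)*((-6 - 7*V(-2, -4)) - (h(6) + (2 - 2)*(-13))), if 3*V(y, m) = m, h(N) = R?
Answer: -23408/3 ≈ -7802.7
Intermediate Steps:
h(N) = -4
V(y, m) = m/3
W(H) = H²
(W(-1 - 15) - 1320)*((-6 - 7*V(-2, -4)) - (h(6) + (2 - 2)*(-13))) = ((-1 - 15)² - 1320)*((-6 - 7*(-4)/3) - (-4 + (2 - 2)*(-13))) = ((-16)² - 1320)*((-6 - 7*(-4/3)) - (-4 + 0*(-13))) = (256 - 1320)*((-6 + 28/3) - (-4 + 0)) = -1064*(10/3 - 1*(-4)) = -1064*(10/3 + 4) = -1064*22/3 = -23408/3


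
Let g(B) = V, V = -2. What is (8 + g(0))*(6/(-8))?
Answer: -9/2 ≈ -4.5000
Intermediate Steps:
g(B) = -2
(8 + g(0))*(6/(-8)) = (8 - 2)*(6/(-8)) = 6*(6*(-⅛)) = 6*(-¾) = -9/2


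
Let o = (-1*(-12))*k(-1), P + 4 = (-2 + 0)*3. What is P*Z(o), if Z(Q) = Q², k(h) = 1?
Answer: -1440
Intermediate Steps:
P = -10 (P = -4 + (-2 + 0)*3 = -4 - 2*3 = -4 - 6 = -10)
o = 12 (o = -1*(-12)*1 = 12*1 = 12)
P*Z(o) = -10*12² = -10*144 = -1440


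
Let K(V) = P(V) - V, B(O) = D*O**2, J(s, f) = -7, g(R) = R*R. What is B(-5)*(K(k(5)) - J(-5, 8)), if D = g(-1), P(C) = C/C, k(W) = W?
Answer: 75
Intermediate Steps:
g(R) = R**2
P(C) = 1
D = 1 (D = (-1)**2 = 1)
B(O) = O**2 (B(O) = 1*O**2 = O**2)
K(V) = 1 - V
B(-5)*(K(k(5)) - J(-5, 8)) = (-5)**2*((1 - 1*5) - 1*(-7)) = 25*((1 - 5) + 7) = 25*(-4 + 7) = 25*3 = 75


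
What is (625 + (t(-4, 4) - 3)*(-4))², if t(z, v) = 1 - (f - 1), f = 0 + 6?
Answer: 426409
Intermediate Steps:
f = 6
t(z, v) = -4 (t(z, v) = 1 - (6 - 1) = 1 - 1*5 = 1 - 5 = -4)
(625 + (t(-4, 4) - 3)*(-4))² = (625 + (-4 - 3)*(-4))² = (625 - 7*(-4))² = (625 + 28)² = 653² = 426409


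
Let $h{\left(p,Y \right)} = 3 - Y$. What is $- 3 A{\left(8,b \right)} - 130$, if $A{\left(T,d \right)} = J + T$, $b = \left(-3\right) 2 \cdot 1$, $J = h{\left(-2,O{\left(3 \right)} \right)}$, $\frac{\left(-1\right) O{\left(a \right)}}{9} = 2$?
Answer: $-217$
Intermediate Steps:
$O{\left(a \right)} = -18$ ($O{\left(a \right)} = \left(-9\right) 2 = -18$)
$J = 21$ ($J = 3 - -18 = 3 + 18 = 21$)
$b = -6$ ($b = \left(-6\right) 1 = -6$)
$A{\left(T,d \right)} = 21 + T$
$- 3 A{\left(8,b \right)} - 130 = - 3 \left(21 + 8\right) - 130 = \left(-3\right) 29 - 130 = -87 - 130 = -217$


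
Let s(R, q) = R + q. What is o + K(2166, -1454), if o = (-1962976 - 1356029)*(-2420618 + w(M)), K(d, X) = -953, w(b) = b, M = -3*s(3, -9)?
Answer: 8033983502047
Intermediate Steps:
M = 18 (M = -3*(3 - 9) = -3*(-6) = 18)
o = 8033983503000 (o = (-1962976 - 1356029)*(-2420618 + 18) = -3319005*(-2420600) = 8033983503000)
o + K(2166, -1454) = 8033983503000 - 953 = 8033983502047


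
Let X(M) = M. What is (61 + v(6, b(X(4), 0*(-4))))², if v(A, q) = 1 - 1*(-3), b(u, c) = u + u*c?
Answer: 4225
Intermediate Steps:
b(u, c) = u + c*u
v(A, q) = 4 (v(A, q) = 1 + 3 = 4)
(61 + v(6, b(X(4), 0*(-4))))² = (61 + 4)² = 65² = 4225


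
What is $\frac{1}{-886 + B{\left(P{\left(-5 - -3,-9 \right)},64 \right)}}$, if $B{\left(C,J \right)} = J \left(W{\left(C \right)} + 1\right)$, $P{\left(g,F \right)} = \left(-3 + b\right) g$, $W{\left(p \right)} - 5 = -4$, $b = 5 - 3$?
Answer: $- \frac{1}{758} \approx -0.0013193$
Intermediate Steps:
$b = 2$
$W{\left(p \right)} = 1$ ($W{\left(p \right)} = 5 - 4 = 1$)
$P{\left(g,F \right)} = - g$ ($P{\left(g,F \right)} = \left(-3 + 2\right) g = - g$)
$B{\left(C,J \right)} = 2 J$ ($B{\left(C,J \right)} = J \left(1 + 1\right) = J 2 = 2 J$)
$\frac{1}{-886 + B{\left(P{\left(-5 - -3,-9 \right)},64 \right)}} = \frac{1}{-886 + 2 \cdot 64} = \frac{1}{-886 + 128} = \frac{1}{-758} = - \frac{1}{758}$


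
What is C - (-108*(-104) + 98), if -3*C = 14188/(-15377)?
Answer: -522650042/46131 ≈ -11330.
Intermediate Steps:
C = 14188/46131 (C = -14188/(3*(-15377)) = -14188*(-1)/(3*15377) = -1/3*(-14188/15377) = 14188/46131 ≈ 0.30756)
C - (-108*(-104) + 98) = 14188/46131 - (-108*(-104) + 98) = 14188/46131 - (11232 + 98) = 14188/46131 - 1*11330 = 14188/46131 - 11330 = -522650042/46131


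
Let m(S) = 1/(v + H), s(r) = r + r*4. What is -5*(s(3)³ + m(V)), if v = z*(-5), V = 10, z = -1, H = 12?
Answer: -286880/17 ≈ -16875.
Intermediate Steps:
v = 5 (v = -1*(-5) = 5)
s(r) = 5*r (s(r) = r + 4*r = 5*r)
m(S) = 1/17 (m(S) = 1/(5 + 12) = 1/17)
-5*(s(3)³ + m(V)) = -5*((5*3)³ + 1/17) = -5*(15³ + 1/17) = -5*(3375 + 1/17) = -5*57376/17 = -286880/17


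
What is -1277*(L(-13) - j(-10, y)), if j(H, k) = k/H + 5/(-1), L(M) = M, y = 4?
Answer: 48526/5 ≈ 9705.2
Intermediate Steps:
j(H, k) = -5 + k/H (j(H, k) = k/H + 5*(-1) = k/H - 5 = -5 + k/H)
-1277*(L(-13) - j(-10, y)) = -1277*(-13 - (-5 + 4/(-10))) = -1277*(-13 - (-5 + 4*(-⅒))) = -1277*(-13 - (-5 - ⅖)) = -1277*(-13 - 1*(-27/5)) = -1277*(-13 + 27/5) = -1277*(-38/5) = 48526/5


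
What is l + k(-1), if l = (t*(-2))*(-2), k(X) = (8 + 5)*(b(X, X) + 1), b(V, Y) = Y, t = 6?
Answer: 24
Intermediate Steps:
k(X) = 13 + 13*X (k(X) = (8 + 5)*(X + 1) = 13*(1 + X) = 13 + 13*X)
l = 24 (l = (6*(-2))*(-2) = -12*(-2) = 24)
l + k(-1) = 24 + (13 + 13*(-1)) = 24 + (13 - 13) = 24 + 0 = 24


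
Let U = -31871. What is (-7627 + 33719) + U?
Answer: -5779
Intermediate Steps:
(-7627 + 33719) + U = (-7627 + 33719) - 31871 = 26092 - 31871 = -5779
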